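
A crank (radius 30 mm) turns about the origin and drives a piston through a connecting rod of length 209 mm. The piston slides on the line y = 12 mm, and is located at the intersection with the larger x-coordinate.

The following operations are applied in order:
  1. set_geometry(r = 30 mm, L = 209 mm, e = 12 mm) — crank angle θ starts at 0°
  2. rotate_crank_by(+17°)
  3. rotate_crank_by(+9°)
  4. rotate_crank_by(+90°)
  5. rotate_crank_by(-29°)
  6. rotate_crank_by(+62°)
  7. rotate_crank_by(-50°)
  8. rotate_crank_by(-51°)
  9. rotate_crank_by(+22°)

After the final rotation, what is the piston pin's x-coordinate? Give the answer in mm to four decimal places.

218.6325

set_geometry: r = 30 mm, L = 209 mm, e = 12 mm; θ ← 0°
rotate_crank_by(+17°): θ ← 0° +17° = 17°
rotate_crank_by(+9°): θ ← 17° +9° = 26°
rotate_crank_by(+90°): θ ← 26° +90° = 116°
rotate_crank_by(-29°): θ ← 116° -29° = 87°
rotate_crank_by(+62°): θ ← 87° +62° = 149°
rotate_crank_by(-50°): θ ← 149° -50° = 99°
rotate_crank_by(-51°): θ ← 99° -51° = 48°
rotate_crank_by(+22°): θ ← 48° +22° = 70°
crank pin P = (r cos θ, r sin θ) = (10.260604, 28.190779)
h = r sin θ − e = 28.190779 − 12 = 16.190779
x = r cos θ + √(L² − h²) = 10.260604 + √(43681.0 − 262.1413) = 10.260604 + 208.371924 = 218.632528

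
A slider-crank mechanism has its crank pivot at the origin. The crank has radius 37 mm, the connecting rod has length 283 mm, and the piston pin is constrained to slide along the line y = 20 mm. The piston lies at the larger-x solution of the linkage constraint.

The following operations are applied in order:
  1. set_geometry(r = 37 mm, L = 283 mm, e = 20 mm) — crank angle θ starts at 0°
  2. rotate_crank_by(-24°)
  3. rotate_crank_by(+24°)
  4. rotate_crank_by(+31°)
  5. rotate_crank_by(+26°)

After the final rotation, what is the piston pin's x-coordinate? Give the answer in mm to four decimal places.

302.9366

set_geometry: r = 37 mm, L = 283 mm, e = 20 mm; θ ← 0°
rotate_crank_by(-24°): θ ← 0° -24° = -24°
rotate_crank_by(+24°): θ ← -24° +24° = 0°
rotate_crank_by(+31°): θ ← 0° +31° = 31°
rotate_crank_by(+26°): θ ← 31° +26° = 57°
crank pin P = (r cos θ, r sin θ) = (20.151644, 31.030811)
h = r sin θ − e = 31.030811 − 20 = 11.030811
x = r cos θ + √(L² − h²) = 20.151644 + √(80089.0 − 121.6788) = 20.151644 + 282.784938 = 302.936582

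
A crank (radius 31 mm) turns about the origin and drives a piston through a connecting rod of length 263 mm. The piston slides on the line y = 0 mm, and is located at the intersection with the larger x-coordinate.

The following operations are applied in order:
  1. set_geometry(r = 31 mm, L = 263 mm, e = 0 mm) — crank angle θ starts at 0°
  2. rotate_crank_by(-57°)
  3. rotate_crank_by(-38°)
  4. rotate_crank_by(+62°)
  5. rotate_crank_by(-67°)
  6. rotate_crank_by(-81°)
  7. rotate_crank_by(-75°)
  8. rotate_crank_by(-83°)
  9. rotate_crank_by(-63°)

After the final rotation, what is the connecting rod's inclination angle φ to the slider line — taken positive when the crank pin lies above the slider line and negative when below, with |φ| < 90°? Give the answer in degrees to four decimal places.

-4.5237

set_geometry: r = 31 mm, L = 263 mm, e = 0 mm; θ ← 0°
rotate_crank_by(-57°): θ ← 0° -57° = -57°
rotate_crank_by(-38°): θ ← -57° -38° = -95°
rotate_crank_by(+62°): θ ← -95° +62° = -33°
rotate_crank_by(-67°): θ ← -33° -67° = -100°
rotate_crank_by(-81°): θ ← -100° -81° = -181°
rotate_crank_by(-75°): θ ← -181° -75° = -256°
rotate_crank_by(-83°): θ ← -256° -83° = -339°
rotate_crank_by(-63°): θ ← -339° -63° = -402°
crank pin P = (r cos θ, r sin θ) = (23.037490, -20.743049)
h = r sin θ − e = -20.743049 − 0 = -20.743049
sin φ = h / L = -20.743049 / 263 = -0.07887091
φ = arcsin(-0.07887091) = -4.523668°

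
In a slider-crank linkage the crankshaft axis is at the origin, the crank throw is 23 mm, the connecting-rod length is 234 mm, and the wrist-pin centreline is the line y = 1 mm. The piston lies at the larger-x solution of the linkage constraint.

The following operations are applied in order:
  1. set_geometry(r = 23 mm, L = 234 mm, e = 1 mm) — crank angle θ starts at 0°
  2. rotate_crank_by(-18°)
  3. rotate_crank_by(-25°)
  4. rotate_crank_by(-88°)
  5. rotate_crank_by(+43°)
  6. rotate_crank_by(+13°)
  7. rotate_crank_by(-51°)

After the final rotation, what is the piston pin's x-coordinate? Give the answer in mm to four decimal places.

set_geometry: r = 23 mm, L = 234 mm, e = 1 mm; θ ← 0°
rotate_crank_by(-18°): θ ← 0° -18° = -18°
rotate_crank_by(-25°): θ ← -18° -25° = -43°
rotate_crank_by(-88°): θ ← -43° -88° = -131°
rotate_crank_by(+43°): θ ← -131° +43° = -88°
rotate_crank_by(+13°): θ ← -88° +13° = -75°
rotate_crank_by(-51°): θ ← -75° -51° = -126°
crank pin P = (r cos θ, r sin θ) = (-13.519061, -18.607391)
h = r sin θ − e = -18.607391 − 1 = -19.607391
x = r cos θ + √(L² − h²) = -13.519061 + √(54756.0 − 384.4498) = -13.519061 + 233.177079 = 219.658018

219.6580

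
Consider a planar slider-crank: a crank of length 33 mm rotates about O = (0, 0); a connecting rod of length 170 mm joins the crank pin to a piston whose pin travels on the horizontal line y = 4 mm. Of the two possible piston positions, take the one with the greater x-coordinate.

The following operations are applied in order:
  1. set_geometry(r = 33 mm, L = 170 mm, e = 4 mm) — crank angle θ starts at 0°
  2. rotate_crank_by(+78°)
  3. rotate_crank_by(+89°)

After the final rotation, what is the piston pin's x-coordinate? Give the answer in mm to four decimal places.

set_geometry: r = 33 mm, L = 170 mm, e = 4 mm; θ ← 0°
rotate_crank_by(+78°): θ ← 0° +78° = 78°
rotate_crank_by(+89°): θ ← 78° +89° = 167°
crank pin P = (r cos θ, r sin θ) = (-32.154212, 7.423385)
h = r sin θ − e = 7.423385 − 4 = 3.423385
x = r cos θ + √(L² − h²) = -32.154212 + √(28900.0 − 11.7196) = -32.154212 + 169.965527 = 137.811315

137.8113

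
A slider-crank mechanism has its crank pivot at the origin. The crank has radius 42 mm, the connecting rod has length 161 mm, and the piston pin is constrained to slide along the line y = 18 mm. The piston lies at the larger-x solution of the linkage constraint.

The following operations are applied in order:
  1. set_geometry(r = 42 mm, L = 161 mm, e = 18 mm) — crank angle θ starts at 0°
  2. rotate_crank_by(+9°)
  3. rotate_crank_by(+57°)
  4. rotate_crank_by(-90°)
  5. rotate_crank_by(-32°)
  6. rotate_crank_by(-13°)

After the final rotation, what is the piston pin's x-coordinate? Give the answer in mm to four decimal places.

165.5439

set_geometry: r = 42 mm, L = 161 mm, e = 18 mm; θ ← 0°
rotate_crank_by(+9°): θ ← 0° +9° = 9°
rotate_crank_by(+57°): θ ← 9° +57° = 66°
rotate_crank_by(-90°): θ ← 66° -90° = -24°
rotate_crank_by(-32°): θ ← -24° -32° = -56°
rotate_crank_by(-13°): θ ← -56° -13° = -69°
crank pin P = (r cos θ, r sin θ) = (15.051454, -39.210378)
h = r sin θ − e = -39.210378 − 18 = -57.210378
x = r cos θ + √(L² − h²) = 15.051454 + √(25921.0 − 3273.0273) = 15.051454 + 150.492434 = 165.543888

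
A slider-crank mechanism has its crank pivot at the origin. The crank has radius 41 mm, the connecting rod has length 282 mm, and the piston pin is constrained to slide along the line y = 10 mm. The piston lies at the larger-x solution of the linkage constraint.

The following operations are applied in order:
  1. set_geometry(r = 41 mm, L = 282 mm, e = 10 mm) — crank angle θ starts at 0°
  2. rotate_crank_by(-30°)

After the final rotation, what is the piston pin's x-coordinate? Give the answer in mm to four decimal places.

set_geometry: r = 41 mm, L = 282 mm, e = 10 mm; θ ← 0°
rotate_crank_by(-30°): θ ← 0° -30° = -30°
crank pin P = (r cos θ, r sin θ) = (35.507042, -20.500000)
h = r sin θ − e = -20.500000 − 10 = -30.500000
x = r cos θ + √(L² − h²) = 35.507042 + √(79524.0 − 930.2500) = 35.507042 + 280.345769 = 315.852810

315.8528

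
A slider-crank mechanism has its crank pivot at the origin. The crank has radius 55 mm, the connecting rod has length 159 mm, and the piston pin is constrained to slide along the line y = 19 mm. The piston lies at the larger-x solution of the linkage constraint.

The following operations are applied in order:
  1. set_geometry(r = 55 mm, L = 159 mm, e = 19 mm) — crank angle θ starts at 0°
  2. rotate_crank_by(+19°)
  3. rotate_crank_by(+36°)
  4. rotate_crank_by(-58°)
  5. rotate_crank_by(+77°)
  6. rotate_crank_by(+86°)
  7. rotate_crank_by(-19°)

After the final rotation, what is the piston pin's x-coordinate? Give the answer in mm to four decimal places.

set_geometry: r = 55 mm, L = 159 mm, e = 19 mm; θ ← 0°
rotate_crank_by(+19°): θ ← 0° +19° = 19°
rotate_crank_by(+36°): θ ← 19° +36° = 55°
rotate_crank_by(-58°): θ ← 55° -58° = -3°
rotate_crank_by(+77°): θ ← -3° +77° = 74°
rotate_crank_by(+86°): θ ← 74° +86° = 160°
rotate_crank_by(-19°): θ ← 160° -19° = 141°
crank pin P = (r cos θ, r sin θ) = (-42.743028, 34.612622)
h = r sin θ − e = 34.612622 − 19 = 15.612622
x = r cos θ + √(L² − h²) = -42.743028 + √(25281.0 − 243.7540) = -42.743028 + 158.231622 = 115.488594

115.4886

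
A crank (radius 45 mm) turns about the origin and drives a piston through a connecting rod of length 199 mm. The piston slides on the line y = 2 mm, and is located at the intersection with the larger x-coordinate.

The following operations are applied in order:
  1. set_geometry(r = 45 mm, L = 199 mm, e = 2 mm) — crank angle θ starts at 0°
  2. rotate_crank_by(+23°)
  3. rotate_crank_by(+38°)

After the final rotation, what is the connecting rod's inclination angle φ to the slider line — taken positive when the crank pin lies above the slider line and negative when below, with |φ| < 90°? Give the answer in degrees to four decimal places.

10.8202

set_geometry: r = 45 mm, L = 199 mm, e = 2 mm; θ ← 0°
rotate_crank_by(+23°): θ ← 0° +23° = 23°
rotate_crank_by(+38°): θ ← 23° +38° = 61°
crank pin P = (r cos θ, r sin θ) = (21.816433, 39.357887)
h = r sin θ − e = 39.357887 − 2 = 37.357887
sin φ = h / L = 37.357887 / 199 = 0.18772807
φ = arcsin(0.18772807) = 10.820227°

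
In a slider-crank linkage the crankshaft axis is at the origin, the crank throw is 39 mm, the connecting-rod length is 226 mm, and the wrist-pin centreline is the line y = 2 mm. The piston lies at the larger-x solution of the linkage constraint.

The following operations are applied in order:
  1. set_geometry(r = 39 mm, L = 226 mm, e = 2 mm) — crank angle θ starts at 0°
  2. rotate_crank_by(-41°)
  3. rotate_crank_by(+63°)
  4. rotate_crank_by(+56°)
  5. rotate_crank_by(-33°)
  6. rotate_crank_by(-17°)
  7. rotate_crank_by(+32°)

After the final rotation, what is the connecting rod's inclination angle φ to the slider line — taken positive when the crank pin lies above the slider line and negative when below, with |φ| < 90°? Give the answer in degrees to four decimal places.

8.0824

set_geometry: r = 39 mm, L = 226 mm, e = 2 mm; θ ← 0°
rotate_crank_by(-41°): θ ← 0° -41° = -41°
rotate_crank_by(+63°): θ ← -41° +63° = 22°
rotate_crank_by(+56°): θ ← 22° +56° = 78°
rotate_crank_by(-33°): θ ← 78° -33° = 45°
rotate_crank_by(-17°): θ ← 45° -17° = 28°
rotate_crank_by(+32°): θ ← 28° +32° = 60°
crank pin P = (r cos θ, r sin θ) = (19.500000, 33.774991)
h = r sin θ − e = 33.774991 − 2 = 31.774991
sin φ = h / L = 31.774991 / 226 = 0.14059730
φ = arcsin(0.14059730) = 8.082411°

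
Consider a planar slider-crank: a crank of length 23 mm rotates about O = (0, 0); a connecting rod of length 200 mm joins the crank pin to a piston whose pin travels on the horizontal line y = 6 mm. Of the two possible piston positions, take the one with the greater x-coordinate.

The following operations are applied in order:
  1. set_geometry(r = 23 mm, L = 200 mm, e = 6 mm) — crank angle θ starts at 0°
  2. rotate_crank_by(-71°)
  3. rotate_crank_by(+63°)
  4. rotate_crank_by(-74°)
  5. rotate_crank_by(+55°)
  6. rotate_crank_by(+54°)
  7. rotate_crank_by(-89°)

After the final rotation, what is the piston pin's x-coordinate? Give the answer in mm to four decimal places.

209.0600

set_geometry: r = 23 mm, L = 200 mm, e = 6 mm; θ ← 0°
rotate_crank_by(-71°): θ ← 0° -71° = -71°
rotate_crank_by(+63°): θ ← -71° +63° = -8°
rotate_crank_by(-74°): θ ← -8° -74° = -82°
rotate_crank_by(+55°): θ ← -82° +55° = -27°
rotate_crank_by(+54°): θ ← -27° +54° = 27°
rotate_crank_by(-89°): θ ← 27° -89° = -62°
crank pin P = (r cos θ, r sin θ) = (10.797846, -20.307795)
h = r sin θ − e = -20.307795 − 6 = -26.307795
x = r cos θ + √(L² − h²) = 10.797846 + √(40000.0 − 692.1001) = 10.797846 + 198.262200 = 209.060046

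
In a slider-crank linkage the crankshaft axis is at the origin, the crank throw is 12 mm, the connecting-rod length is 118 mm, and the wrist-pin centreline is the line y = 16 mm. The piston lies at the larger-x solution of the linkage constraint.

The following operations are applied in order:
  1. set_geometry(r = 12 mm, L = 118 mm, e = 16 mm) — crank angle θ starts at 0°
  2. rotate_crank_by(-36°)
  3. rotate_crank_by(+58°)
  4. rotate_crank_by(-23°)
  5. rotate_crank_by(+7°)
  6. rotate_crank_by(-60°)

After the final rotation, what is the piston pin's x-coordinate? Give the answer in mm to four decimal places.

set_geometry: r = 12 mm, L = 118 mm, e = 16 mm; θ ← 0°
rotate_crank_by(-36°): θ ← 0° -36° = -36°
rotate_crank_by(+58°): θ ← -36° +58° = 22°
rotate_crank_by(-23°): θ ← 22° -23° = -1°
rotate_crank_by(+7°): θ ← -1° +7° = 6°
rotate_crank_by(-60°): θ ← 6° -60° = -54°
crank pin P = (r cos θ, r sin θ) = (7.053423, -9.708204)
h = r sin θ − e = -9.708204 − 16 = -25.708204
x = r cos θ + √(L² − h²) = 7.053423 + √(13924.0 − 660.9117) = 7.053423 + 115.165482 = 122.218905

122.2189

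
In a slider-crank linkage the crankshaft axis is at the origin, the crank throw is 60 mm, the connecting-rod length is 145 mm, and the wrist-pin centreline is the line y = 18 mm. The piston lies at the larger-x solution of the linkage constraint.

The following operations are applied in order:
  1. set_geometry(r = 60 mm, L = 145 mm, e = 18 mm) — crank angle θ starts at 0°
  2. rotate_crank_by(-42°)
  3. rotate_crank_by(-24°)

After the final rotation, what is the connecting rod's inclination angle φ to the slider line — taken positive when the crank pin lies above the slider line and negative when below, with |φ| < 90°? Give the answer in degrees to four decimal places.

-30.1428

set_geometry: r = 60 mm, L = 145 mm, e = 18 mm; θ ← 0°
rotate_crank_by(-42°): θ ← 0° -42° = -42°
rotate_crank_by(-24°): θ ← -42° -24° = -66°
crank pin P = (r cos θ, r sin θ) = (24.404199, -54.812727)
h = r sin θ − e = -54.812727 − 18 = -72.812727
sin φ = h / L = -72.812727 / 145 = -0.50215674
φ = arcsin(-0.50215674) = -30.142792°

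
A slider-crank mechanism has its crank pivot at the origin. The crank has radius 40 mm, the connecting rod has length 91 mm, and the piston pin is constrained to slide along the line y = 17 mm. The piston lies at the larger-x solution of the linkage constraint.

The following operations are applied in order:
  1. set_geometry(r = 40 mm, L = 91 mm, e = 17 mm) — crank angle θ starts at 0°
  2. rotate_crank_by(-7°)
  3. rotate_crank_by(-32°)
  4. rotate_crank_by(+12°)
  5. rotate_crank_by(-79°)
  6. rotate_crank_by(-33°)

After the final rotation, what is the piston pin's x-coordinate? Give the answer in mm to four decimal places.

set_geometry: r = 40 mm, L = 91 mm, e = 17 mm; θ ← 0°
rotate_crank_by(-7°): θ ← 0° -7° = -7°
rotate_crank_by(-32°): θ ← -7° -32° = -39°
rotate_crank_by(+12°): θ ← -39° +12° = -27°
rotate_crank_by(-79°): θ ← -27° -79° = -106°
rotate_crank_by(-33°): θ ← -106° -33° = -139°
crank pin P = (r cos θ, r sin θ) = (-30.188383, -26.242361)
h = r sin θ − e = -26.242361 − 17 = -43.242361
x = r cos θ + √(L² − h²) = -30.188383 + √(8281.0 − 1869.9018) = -30.188383 + 80.069334 = 49.880951

49.8810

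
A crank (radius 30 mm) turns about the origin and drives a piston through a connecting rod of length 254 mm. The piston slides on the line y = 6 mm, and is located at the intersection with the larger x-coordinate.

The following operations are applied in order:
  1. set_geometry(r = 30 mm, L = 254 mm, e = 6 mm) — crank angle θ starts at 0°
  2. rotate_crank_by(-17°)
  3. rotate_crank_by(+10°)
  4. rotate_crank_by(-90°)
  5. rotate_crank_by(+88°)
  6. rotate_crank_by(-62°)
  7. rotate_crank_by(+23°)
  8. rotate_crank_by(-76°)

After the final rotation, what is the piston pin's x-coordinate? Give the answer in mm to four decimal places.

235.3412

set_geometry: r = 30 mm, L = 254 mm, e = 6 mm; θ ← 0°
rotate_crank_by(-17°): θ ← 0° -17° = -17°
rotate_crank_by(+10°): θ ← -17° +10° = -7°
rotate_crank_by(-90°): θ ← -7° -90° = -97°
rotate_crank_by(+88°): θ ← -97° +88° = -9°
rotate_crank_by(-62°): θ ← -9° -62° = -71°
rotate_crank_by(+23°): θ ← -71° +23° = -48°
rotate_crank_by(-76°): θ ← -48° -76° = -124°
crank pin P = (r cos θ, r sin θ) = (-16.775787, -24.871127)
h = r sin θ − e = -24.871127 − 6 = -30.871127
x = r cos θ + √(L² − h²) = -16.775787 + √(64516.0 − 953.0265) = -16.775787 + 252.116984 = 235.341197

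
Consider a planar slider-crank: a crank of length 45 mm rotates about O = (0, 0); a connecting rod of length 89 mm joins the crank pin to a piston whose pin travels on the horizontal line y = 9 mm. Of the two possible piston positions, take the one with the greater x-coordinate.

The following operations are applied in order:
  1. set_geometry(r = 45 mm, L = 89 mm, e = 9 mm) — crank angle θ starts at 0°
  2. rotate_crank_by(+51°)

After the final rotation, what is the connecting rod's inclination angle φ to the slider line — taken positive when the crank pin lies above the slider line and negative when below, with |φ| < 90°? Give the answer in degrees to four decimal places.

16.9667

set_geometry: r = 45 mm, L = 89 mm, e = 9 mm; θ ← 0°
rotate_crank_by(+51°): θ ← 0° +51° = 51°
crank pin P = (r cos θ, r sin θ) = (28.319418, 34.971568)
h = r sin θ − e = 34.971568 − 9 = 25.971568
sin φ = h / L = 25.971568 / 89 = 0.29181537
φ = arcsin(0.29181537) = 16.966671°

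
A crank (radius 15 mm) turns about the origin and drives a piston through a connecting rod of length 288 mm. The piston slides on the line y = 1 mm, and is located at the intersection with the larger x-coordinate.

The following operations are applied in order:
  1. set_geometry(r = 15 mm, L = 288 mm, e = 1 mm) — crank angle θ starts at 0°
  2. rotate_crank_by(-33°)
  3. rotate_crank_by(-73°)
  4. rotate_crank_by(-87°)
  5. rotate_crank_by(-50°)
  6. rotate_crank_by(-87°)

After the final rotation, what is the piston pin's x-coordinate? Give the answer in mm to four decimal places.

300.9170

set_geometry: r = 15 mm, L = 288 mm, e = 1 mm; θ ← 0°
rotate_crank_by(-33°): θ ← 0° -33° = -33°
rotate_crank_by(-73°): θ ← -33° -73° = -106°
rotate_crank_by(-87°): θ ← -106° -87° = -193°
rotate_crank_by(-50°): θ ← -193° -50° = -243°
rotate_crank_by(-87°): θ ← -243° -87° = -330°
crank pin P = (r cos θ, r sin θ) = (12.990381, 7.500000)
h = r sin θ − e = 7.500000 − 1 = 6.500000
x = r cos θ + √(L² − h²) = 12.990381 + √(82944.0 − 42.2500) = 12.990381 + 287.926640 = 300.917021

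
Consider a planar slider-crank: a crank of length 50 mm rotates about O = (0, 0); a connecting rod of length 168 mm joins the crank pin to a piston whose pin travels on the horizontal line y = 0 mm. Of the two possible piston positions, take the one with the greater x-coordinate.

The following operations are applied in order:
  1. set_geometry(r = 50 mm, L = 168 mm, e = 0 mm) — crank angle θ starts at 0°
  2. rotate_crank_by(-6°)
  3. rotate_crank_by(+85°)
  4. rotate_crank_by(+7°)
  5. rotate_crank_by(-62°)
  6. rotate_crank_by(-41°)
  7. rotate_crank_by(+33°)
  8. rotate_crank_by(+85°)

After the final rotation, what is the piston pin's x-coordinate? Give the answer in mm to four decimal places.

151.1301

set_geometry: r = 50 mm, L = 168 mm, e = 0 mm; θ ← 0°
rotate_crank_by(-6°): θ ← 0° -6° = -6°
rotate_crank_by(+85°): θ ← -6° +85° = 79°
rotate_crank_by(+7°): θ ← 79° +7° = 86°
rotate_crank_by(-62°): θ ← 86° -62° = 24°
rotate_crank_by(-41°): θ ← 24° -41° = -17°
rotate_crank_by(+33°): θ ← -17° +33° = 16°
rotate_crank_by(+85°): θ ← 16° +85° = 101°
crank pin P = (r cos θ, r sin θ) = (-9.540450, 49.081359)
h = r sin θ − e = 49.081359 − 0 = 49.081359
x = r cos θ + √(L² − h²) = -9.540450 + √(28224.0 − 2408.9798) = -9.540450 + 160.670533 = 151.130083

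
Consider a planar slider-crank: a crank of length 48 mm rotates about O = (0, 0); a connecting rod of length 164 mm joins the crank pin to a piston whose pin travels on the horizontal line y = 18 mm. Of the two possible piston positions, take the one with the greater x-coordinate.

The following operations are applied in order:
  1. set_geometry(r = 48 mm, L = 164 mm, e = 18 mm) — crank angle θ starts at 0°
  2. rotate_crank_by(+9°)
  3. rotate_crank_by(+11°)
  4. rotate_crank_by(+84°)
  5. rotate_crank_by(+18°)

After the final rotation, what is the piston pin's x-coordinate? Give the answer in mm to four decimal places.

set_geometry: r = 48 mm, L = 164 mm, e = 18 mm; θ ← 0°
rotate_crank_by(+9°): θ ← 0° +9° = 9°
rotate_crank_by(+11°): θ ← 9° +11° = 20°
rotate_crank_by(+84°): θ ← 20° +84° = 104°
rotate_crank_by(+18°): θ ← 104° +18° = 122°
crank pin P = (r cos θ, r sin θ) = (-25.436125, 40.706309)
h = r sin θ − e = 40.706309 − 18 = 22.706309
x = r cos θ + √(L² − h²) = -25.436125 + √(26896.0 − 515.5765) = -25.436125 + 162.420515 = 136.984390

136.9844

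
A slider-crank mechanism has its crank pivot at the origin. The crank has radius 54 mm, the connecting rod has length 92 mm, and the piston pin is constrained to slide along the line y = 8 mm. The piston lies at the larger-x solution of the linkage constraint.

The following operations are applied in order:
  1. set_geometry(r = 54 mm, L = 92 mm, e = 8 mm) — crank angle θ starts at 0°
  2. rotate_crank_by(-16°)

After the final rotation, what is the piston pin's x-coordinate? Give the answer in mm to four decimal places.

141.0165

set_geometry: r = 54 mm, L = 92 mm, e = 8 mm; θ ← 0°
rotate_crank_by(-16°): θ ← 0° -16° = -16°
crank pin P = (r cos θ, r sin θ) = (51.908132, -14.884417)
h = r sin θ − e = -14.884417 − 8 = -22.884417
x = r cos θ + √(L² − h²) = 51.908132 + √(8464.0 − 523.6966) = 51.908132 + 89.108380 = 141.016512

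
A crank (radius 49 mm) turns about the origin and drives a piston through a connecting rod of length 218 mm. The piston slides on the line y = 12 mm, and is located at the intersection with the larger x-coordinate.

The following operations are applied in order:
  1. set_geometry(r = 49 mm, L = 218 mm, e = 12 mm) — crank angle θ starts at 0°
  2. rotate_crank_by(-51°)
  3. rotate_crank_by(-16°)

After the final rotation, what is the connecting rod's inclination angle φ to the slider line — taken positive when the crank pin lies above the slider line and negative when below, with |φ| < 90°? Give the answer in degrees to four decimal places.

set_geometry: r = 49 mm, L = 218 mm, e = 12 mm; θ ← 0°
rotate_crank_by(-51°): θ ← 0° -51° = -51°
rotate_crank_by(-16°): θ ← -51° -16° = -67°
crank pin P = (r cos θ, r sin θ) = (19.145825, -45.104738)
h = r sin θ − e = -45.104738 − 12 = -57.104738
sin φ = h / L = -57.104738 / 218 = -0.26194834
φ = arcsin(-0.26194834) = -15.185701°

-15.1857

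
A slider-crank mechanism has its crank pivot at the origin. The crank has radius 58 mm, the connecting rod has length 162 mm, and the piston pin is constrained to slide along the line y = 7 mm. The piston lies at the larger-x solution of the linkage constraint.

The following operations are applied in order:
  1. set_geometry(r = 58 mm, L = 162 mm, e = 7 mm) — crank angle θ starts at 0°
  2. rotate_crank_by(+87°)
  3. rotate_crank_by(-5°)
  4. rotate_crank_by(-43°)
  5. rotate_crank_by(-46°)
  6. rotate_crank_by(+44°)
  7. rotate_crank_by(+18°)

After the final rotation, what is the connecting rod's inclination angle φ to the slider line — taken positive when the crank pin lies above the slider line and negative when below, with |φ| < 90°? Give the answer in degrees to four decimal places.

14.4815

set_geometry: r = 58 mm, L = 162 mm, e = 7 mm; θ ← 0°
rotate_crank_by(+87°): θ ← 0° +87° = 87°
rotate_crank_by(-5°): θ ← 87° -5° = 82°
rotate_crank_by(-43°): θ ← 82° -43° = 39°
rotate_crank_by(-46°): θ ← 39° -46° = -7°
rotate_crank_by(+44°): θ ← -7° +44° = 37°
rotate_crank_by(+18°): θ ← 37° +18° = 55°
crank pin P = (r cos θ, r sin θ) = (33.267433, 47.510819)
h = r sin θ − e = 47.510819 − 7 = 40.510819
sin φ = h / L = 40.510819 / 162 = 0.25006678
φ = arcsin(0.25006678) = 14.481464°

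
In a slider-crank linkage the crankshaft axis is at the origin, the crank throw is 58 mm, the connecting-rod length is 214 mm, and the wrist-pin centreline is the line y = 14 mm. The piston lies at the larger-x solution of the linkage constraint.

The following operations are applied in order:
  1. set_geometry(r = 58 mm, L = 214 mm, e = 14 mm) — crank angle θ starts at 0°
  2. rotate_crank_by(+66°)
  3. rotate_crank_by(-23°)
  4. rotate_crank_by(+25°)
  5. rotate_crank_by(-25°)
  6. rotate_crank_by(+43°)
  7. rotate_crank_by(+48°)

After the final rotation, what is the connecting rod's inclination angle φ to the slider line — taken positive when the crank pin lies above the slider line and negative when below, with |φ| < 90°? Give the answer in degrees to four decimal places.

7.4431

set_geometry: r = 58 mm, L = 214 mm, e = 14 mm; θ ← 0°
rotate_crank_by(+66°): θ ← 0° +66° = 66°
rotate_crank_by(-23°): θ ← 66° -23° = 43°
rotate_crank_by(+25°): θ ← 43° +25° = 68°
rotate_crank_by(-25°): θ ← 68° -25° = 43°
rotate_crank_by(+43°): θ ← 43° +43° = 86°
rotate_crank_by(+48°): θ ← 86° +48° = 134°
crank pin P = (r cos θ, r sin θ) = (-40.290185, 41.721708)
h = r sin θ − e = 41.721708 − 14 = 27.721708
sin φ = h / L = 27.721708 / 214 = 0.12954069
φ = arcsin(0.12954069) = 7.443052°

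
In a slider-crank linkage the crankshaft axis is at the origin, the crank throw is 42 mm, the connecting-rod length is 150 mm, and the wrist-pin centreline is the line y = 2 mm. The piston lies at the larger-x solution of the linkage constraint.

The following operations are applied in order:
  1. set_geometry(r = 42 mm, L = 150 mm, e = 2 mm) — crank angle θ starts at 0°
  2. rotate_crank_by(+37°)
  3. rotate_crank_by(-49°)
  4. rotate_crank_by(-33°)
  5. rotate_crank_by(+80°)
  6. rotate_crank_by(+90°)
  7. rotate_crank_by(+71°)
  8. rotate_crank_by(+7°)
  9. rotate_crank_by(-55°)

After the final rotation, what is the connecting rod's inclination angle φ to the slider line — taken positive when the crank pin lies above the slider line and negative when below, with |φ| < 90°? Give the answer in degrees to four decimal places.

set_geometry: r = 42 mm, L = 150 mm, e = 2 mm; θ ← 0°
rotate_crank_by(+37°): θ ← 0° +37° = 37°
rotate_crank_by(-49°): θ ← 37° -49° = -12°
rotate_crank_by(-33°): θ ← -12° -33° = -45°
rotate_crank_by(+80°): θ ← -45° +80° = 35°
rotate_crank_by(+90°): θ ← 35° +90° = 125°
rotate_crank_by(+71°): θ ← 125° +71° = 196°
rotate_crank_by(+7°): θ ← 196° +7° = 203°
rotate_crank_by(-55°): θ ← 203° -55° = 148°
crank pin P = (r cos θ, r sin θ) = (-35.618020, 22.256609)
h = r sin θ − e = 22.256609 − 2 = 20.256609
sin φ = h / L = 20.256609 / 150 = 0.13504406
φ = arcsin(0.13504406) = 7.761168°

7.7612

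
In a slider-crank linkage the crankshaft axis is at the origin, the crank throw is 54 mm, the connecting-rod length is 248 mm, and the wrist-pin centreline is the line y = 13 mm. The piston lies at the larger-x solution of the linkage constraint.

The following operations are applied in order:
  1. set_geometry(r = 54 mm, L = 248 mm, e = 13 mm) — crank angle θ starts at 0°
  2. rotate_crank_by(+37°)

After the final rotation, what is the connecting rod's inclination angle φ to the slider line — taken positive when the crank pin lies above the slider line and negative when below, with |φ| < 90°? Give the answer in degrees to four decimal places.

4.5093

set_geometry: r = 54 mm, L = 248 mm, e = 13 mm; θ ← 0°
rotate_crank_by(+37°): θ ← 0° +37° = 37°
crank pin P = (r cos θ, r sin θ) = (43.126318, 32.498011)
h = r sin θ − e = 32.498011 − 13 = 19.498011
sin φ = h / L = 19.498011 / 248 = 0.07862101
φ = arcsin(0.07862101) = 4.509306°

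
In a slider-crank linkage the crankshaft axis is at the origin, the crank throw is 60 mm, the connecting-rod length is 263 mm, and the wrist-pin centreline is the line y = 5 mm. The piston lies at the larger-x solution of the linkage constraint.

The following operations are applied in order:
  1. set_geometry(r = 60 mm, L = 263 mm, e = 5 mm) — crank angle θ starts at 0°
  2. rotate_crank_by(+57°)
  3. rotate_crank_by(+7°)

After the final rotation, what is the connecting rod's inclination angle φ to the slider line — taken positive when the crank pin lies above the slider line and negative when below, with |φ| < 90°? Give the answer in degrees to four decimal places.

10.7216

set_geometry: r = 60 mm, L = 263 mm, e = 5 mm; θ ← 0°
rotate_crank_by(+57°): θ ← 0° +57° = 57°
rotate_crank_by(+7°): θ ← 57° +7° = 64°
crank pin P = (r cos θ, r sin θ) = (26.302269, 53.927643)
h = r sin θ − e = 53.927643 − 5 = 48.927643
sin φ = h / L = 48.927643 / 263 = 0.18603666
φ = arcsin(0.18603666) = 10.721578°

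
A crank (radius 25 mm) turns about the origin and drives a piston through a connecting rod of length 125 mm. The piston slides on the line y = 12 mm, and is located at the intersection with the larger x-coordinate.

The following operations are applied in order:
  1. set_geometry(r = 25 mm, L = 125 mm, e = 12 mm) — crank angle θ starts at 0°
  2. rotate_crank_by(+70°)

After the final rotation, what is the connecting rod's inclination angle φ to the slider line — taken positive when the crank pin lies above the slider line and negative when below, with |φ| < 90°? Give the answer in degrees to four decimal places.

set_geometry: r = 25 mm, L = 125 mm, e = 12 mm; θ ← 0°
rotate_crank_by(+70°): θ ← 0° +70° = 70°
crank pin P = (r cos θ, r sin θ) = (8.550504, 23.492316)
h = r sin θ − e = 23.492316 − 12 = 11.492316
sin φ = h / L = 11.492316 / 125 = 0.09193852
φ = arcsin(0.09193852) = 5.275139°

5.2751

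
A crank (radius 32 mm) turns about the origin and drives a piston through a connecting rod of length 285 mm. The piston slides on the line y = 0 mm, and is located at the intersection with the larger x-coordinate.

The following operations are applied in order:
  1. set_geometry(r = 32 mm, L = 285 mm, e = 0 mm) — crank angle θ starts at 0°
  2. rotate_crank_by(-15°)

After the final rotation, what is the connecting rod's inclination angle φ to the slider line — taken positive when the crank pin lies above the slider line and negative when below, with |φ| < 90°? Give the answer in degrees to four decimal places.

set_geometry: r = 32 mm, L = 285 mm, e = 0 mm; θ ← 0°
rotate_crank_by(-15°): θ ← 0° -15° = -15°
crank pin P = (r cos θ, r sin θ) = (30.909626, -8.282209)
h = r sin θ − e = -8.282209 − 0 = -8.282209
sin φ = h / L = -8.282209 / 285 = -0.02906038
φ = arcsin(-0.02906038) = -1.665272°

-1.6653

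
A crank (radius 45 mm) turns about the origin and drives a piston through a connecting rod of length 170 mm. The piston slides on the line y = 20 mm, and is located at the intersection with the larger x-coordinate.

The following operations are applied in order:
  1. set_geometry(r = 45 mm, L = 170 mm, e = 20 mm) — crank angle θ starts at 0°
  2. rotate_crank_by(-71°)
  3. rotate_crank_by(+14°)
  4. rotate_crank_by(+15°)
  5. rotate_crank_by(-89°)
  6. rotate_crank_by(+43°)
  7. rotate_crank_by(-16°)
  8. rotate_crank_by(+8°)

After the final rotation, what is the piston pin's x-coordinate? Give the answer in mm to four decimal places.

set_geometry: r = 45 mm, L = 170 mm, e = 20 mm; θ ← 0°
rotate_crank_by(-71°): θ ← 0° -71° = -71°
rotate_crank_by(+14°): θ ← -71° +14° = -57°
rotate_crank_by(+15°): θ ← -57° +15° = -42°
rotate_crank_by(-89°): θ ← -42° -89° = -131°
rotate_crank_by(+43°): θ ← -131° +43° = -88°
rotate_crank_by(-16°): θ ← -88° -16° = -104°
rotate_crank_by(+8°): θ ← -104° +8° = -96°
crank pin P = (r cos θ, r sin θ) = (-4.703781, -44.753485)
h = r sin θ − e = -44.753485 − 20 = -64.753485
x = r cos θ + √(L² − h²) = -4.703781 + √(28900.0 − 4193.0139) = -4.703781 + 157.184561 = 152.480780

152.4808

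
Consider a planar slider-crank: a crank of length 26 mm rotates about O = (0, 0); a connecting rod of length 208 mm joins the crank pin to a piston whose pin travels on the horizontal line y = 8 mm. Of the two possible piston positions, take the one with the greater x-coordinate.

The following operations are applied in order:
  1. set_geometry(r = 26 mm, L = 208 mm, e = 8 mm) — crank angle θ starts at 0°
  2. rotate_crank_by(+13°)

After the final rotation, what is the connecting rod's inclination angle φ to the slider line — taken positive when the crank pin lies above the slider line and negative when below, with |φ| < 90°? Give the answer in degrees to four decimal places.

-0.5926

set_geometry: r = 26 mm, L = 208 mm, e = 8 mm; θ ← 0°
rotate_crank_by(+13°): θ ← 0° +13° = 13°
crank pin P = (r cos θ, r sin θ) = (25.333622, 5.848727)
h = r sin θ − e = 5.848727 − 8 = -2.151273
sin φ = h / L = -2.151273 / 208 = -0.01034266
φ = arcsin(-0.01034266) = -0.592601°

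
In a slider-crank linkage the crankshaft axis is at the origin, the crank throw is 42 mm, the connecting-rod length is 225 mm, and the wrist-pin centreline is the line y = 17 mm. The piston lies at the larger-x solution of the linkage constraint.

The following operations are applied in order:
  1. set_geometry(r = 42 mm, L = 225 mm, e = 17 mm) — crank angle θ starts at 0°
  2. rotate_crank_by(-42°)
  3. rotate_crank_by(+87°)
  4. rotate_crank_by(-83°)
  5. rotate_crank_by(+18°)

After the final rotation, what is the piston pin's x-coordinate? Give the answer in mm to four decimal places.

262.2702

set_geometry: r = 42 mm, L = 225 mm, e = 17 mm; θ ← 0°
rotate_crank_by(-42°): θ ← 0° -42° = -42°
rotate_crank_by(+87°): θ ← -42° +87° = 45°
rotate_crank_by(-83°): θ ← 45° -83° = -38°
rotate_crank_by(+18°): θ ← -38° +18° = -20°
crank pin P = (r cos θ, r sin θ) = (39.467090, -14.364846)
h = r sin θ − e = -14.364846 − 17 = -31.364846
x = r cos θ + √(L² − h²) = 39.467090 + √(50625.0 − 983.7536) = 39.467090 + 222.803156 = 262.270246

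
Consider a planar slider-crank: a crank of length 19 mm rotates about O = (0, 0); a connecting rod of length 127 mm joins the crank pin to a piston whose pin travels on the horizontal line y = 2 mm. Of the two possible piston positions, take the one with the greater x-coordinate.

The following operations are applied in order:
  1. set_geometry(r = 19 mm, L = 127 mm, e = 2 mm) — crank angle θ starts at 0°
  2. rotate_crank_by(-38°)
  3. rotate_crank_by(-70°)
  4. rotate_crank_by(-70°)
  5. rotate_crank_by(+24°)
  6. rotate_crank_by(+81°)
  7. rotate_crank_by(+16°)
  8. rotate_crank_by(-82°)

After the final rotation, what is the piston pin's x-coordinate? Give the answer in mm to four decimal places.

set_geometry: r = 19 mm, L = 127 mm, e = 2 mm; θ ← 0°
rotate_crank_by(-38°): θ ← 0° -38° = -38°
rotate_crank_by(-70°): θ ← -38° -70° = -108°
rotate_crank_by(-70°): θ ← -108° -70° = -178°
rotate_crank_by(+24°): θ ← -178° +24° = -154°
rotate_crank_by(+81°): θ ← -154° +81° = -73°
rotate_crank_by(+16°): θ ← -73° +16° = -57°
rotate_crank_by(-82°): θ ← -57° -82° = -139°
crank pin P = (r cos θ, r sin θ) = (-14.339482, -12.465122)
h = r sin θ − e = -12.465122 − 2 = -14.465122
x = r cos θ + √(L² − h²) = -14.339482 + √(16129.0 − 209.2397) = -14.339482 + 126.173532 = 111.834050

111.8341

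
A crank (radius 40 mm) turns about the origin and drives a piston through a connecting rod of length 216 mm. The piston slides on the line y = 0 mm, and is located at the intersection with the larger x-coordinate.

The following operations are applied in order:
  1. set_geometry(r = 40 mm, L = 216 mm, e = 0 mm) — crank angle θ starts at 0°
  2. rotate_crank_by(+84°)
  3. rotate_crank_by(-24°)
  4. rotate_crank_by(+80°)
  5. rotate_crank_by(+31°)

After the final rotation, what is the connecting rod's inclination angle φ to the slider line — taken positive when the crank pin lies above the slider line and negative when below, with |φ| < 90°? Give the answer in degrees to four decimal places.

1.6601

set_geometry: r = 40 mm, L = 216 mm, e = 0 mm; θ ← 0°
rotate_crank_by(+84°): θ ← 0° +84° = 84°
rotate_crank_by(-24°): θ ← 84° -24° = 60°
rotate_crank_by(+80°): θ ← 60° +80° = 140°
rotate_crank_by(+31°): θ ← 140° +31° = 171°
crank pin P = (r cos θ, r sin θ) = (-39.507534, 6.257379)
h = r sin θ − e = 6.257379 − 0 = 6.257379
sin φ = h / L = 6.257379 / 216 = 0.02896935
φ = arcsin(0.02896935) = 1.660053°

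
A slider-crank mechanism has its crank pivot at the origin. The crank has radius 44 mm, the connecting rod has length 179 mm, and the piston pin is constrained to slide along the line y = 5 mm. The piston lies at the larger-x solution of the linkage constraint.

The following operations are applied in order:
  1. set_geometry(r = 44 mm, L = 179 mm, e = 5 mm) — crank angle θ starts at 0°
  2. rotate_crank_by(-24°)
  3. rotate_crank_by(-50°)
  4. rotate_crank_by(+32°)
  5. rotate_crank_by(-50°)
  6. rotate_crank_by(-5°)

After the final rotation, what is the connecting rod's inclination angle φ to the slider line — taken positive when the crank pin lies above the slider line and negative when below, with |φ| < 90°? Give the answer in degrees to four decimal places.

set_geometry: r = 44 mm, L = 179 mm, e = 5 mm; θ ← 0°
rotate_crank_by(-24°): θ ← 0° -24° = -24°
rotate_crank_by(-50°): θ ← -24° -50° = -74°
rotate_crank_by(+32°): θ ← -74° +32° = -42°
rotate_crank_by(-50°): θ ← -42° -50° = -92°
rotate_crank_by(-5°): θ ← -92° -5° = -97°
crank pin P = (r cos θ, r sin θ) = (-5.362251, -43.672031)
h = r sin θ − e = -43.672031 − 5 = -48.672031
sin φ = h / L = -48.672031 / 179 = -0.27191079
φ = arcsin(-0.27191079) = -15.778001°

-15.7780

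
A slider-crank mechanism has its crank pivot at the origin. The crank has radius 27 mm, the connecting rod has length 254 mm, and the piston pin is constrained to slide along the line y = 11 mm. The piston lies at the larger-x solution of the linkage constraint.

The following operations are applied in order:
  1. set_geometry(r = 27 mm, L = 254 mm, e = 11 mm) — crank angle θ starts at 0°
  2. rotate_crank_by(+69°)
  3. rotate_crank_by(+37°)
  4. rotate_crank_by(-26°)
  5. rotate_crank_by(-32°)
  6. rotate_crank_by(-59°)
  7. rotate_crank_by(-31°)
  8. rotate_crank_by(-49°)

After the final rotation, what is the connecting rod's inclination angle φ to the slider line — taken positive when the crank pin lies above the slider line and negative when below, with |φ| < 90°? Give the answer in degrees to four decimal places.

set_geometry: r = 27 mm, L = 254 mm, e = 11 mm; θ ← 0°
rotate_crank_by(+69°): θ ← 0° +69° = 69°
rotate_crank_by(+37°): θ ← 69° +37° = 106°
rotate_crank_by(-26°): θ ← 106° -26° = 80°
rotate_crank_by(-32°): θ ← 80° -32° = 48°
rotate_crank_by(-59°): θ ← 48° -59° = -11°
rotate_crank_by(-31°): θ ← -11° -31° = -42°
rotate_crank_by(-49°): θ ← -42° -49° = -91°
crank pin P = (r cos θ, r sin θ) = (-0.471215, -26.995888)
h = r sin θ − e = -26.995888 − 11 = -37.995888
sin φ = h / L = -37.995888 / 254 = -0.14959011
φ = arcsin(-0.14959011) = -8.603174°

-8.6032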